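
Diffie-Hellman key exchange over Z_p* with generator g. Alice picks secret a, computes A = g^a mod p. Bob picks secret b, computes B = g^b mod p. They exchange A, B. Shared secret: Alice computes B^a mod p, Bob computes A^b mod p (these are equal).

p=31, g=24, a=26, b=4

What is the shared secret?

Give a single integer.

A = 24^26 mod 31  (bits of 26 = 11010)
  bit 0 = 1: r = r^2 * 24 mod 31 = 1^2 * 24 = 1*24 = 24
  bit 1 = 1: r = r^2 * 24 mod 31 = 24^2 * 24 = 18*24 = 29
  bit 2 = 0: r = r^2 mod 31 = 29^2 = 4
  bit 3 = 1: r = r^2 * 24 mod 31 = 4^2 * 24 = 16*24 = 12
  bit 4 = 0: r = r^2 mod 31 = 12^2 = 20
  -> A = 20
B = 24^4 mod 31  (bits of 4 = 100)
  bit 0 = 1: r = r^2 * 24 mod 31 = 1^2 * 24 = 1*24 = 24
  bit 1 = 0: r = r^2 mod 31 = 24^2 = 18
  bit 2 = 0: r = r^2 mod 31 = 18^2 = 14
  -> B = 14
s = B^a = 14^26 mod 31  (bits of 26 = 11010)
  bit 0 = 1: r = r^2 * 14 mod 31 = 1^2 * 14 = 1*14 = 14
  bit 1 = 1: r = r^2 * 14 mod 31 = 14^2 * 14 = 10*14 = 16
  bit 2 = 0: r = r^2 mod 31 = 16^2 = 8
  bit 3 = 1: r = r^2 * 14 mod 31 = 8^2 * 14 = 2*14 = 28
  bit 4 = 0: r = r^2 mod 31 = 28^2 = 9
  -> s = B^a = 9

Answer: 9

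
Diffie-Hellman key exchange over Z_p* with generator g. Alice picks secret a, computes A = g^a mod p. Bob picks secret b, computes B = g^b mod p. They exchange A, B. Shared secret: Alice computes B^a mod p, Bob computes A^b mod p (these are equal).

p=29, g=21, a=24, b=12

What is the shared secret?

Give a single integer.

Answer: 20

Derivation:
A = 21^24 mod 29  (bits of 24 = 11000)
  bit 0 = 1: r = r^2 * 21 mod 29 = 1^2 * 21 = 1*21 = 21
  bit 1 = 1: r = r^2 * 21 mod 29 = 21^2 * 21 = 6*21 = 10
  bit 2 = 0: r = r^2 mod 29 = 10^2 = 13
  bit 3 = 0: r = r^2 mod 29 = 13^2 = 24
  bit 4 = 0: r = r^2 mod 29 = 24^2 = 25
  -> A = 25
B = 21^12 mod 29  (bits of 12 = 1100)
  bit 0 = 1: r = r^2 * 21 mod 29 = 1^2 * 21 = 1*21 = 21
  bit 1 = 1: r = r^2 * 21 mod 29 = 21^2 * 21 = 6*21 = 10
  bit 2 = 0: r = r^2 mod 29 = 10^2 = 13
  bit 3 = 0: r = r^2 mod 29 = 13^2 = 24
  -> B = 24
s = B^a = 24^24 mod 29  (bits of 24 = 11000)
  bit 0 = 1: r = r^2 * 24 mod 29 = 1^2 * 24 = 1*24 = 24
  bit 1 = 1: r = r^2 * 24 mod 29 = 24^2 * 24 = 25*24 = 20
  bit 2 = 0: r = r^2 mod 29 = 20^2 = 23
  bit 3 = 0: r = r^2 mod 29 = 23^2 = 7
  bit 4 = 0: r = r^2 mod 29 = 7^2 = 20
  -> s = B^a = 20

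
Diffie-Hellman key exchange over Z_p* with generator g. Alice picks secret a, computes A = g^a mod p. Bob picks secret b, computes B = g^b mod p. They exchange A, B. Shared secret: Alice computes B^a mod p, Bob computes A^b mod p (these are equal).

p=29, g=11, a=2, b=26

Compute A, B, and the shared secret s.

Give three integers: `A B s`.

Answer: 5 6 7

Derivation:
A = 11^2 mod 29  (bits of 2 = 10)
  bit 0 = 1: r = r^2 * 11 mod 29 = 1^2 * 11 = 1*11 = 11
  bit 1 = 0: r = r^2 mod 29 = 11^2 = 5
  -> A = 5
B = 11^26 mod 29  (bits of 26 = 11010)
  bit 0 = 1: r = r^2 * 11 mod 29 = 1^2 * 11 = 1*11 = 11
  bit 1 = 1: r = r^2 * 11 mod 29 = 11^2 * 11 = 5*11 = 26
  bit 2 = 0: r = r^2 mod 29 = 26^2 = 9
  bit 3 = 1: r = r^2 * 11 mod 29 = 9^2 * 11 = 23*11 = 21
  bit 4 = 0: r = r^2 mod 29 = 21^2 = 6
  -> B = 6
s = B^a = 6^2 mod 29  (bits of 2 = 10)
  bit 0 = 1: r = r^2 * 6 mod 29 = 1^2 * 6 = 1*6 = 6
  bit 1 = 0: r = r^2 mod 29 = 6^2 = 7
  -> s = B^a = 7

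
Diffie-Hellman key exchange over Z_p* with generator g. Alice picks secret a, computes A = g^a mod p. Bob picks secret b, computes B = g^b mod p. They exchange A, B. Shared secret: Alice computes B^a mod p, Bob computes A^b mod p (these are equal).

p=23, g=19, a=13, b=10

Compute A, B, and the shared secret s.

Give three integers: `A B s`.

Answer: 7 6 13

Derivation:
A = 19^13 mod 23  (bits of 13 = 1101)
  bit 0 = 1: r = r^2 * 19 mod 23 = 1^2 * 19 = 1*19 = 19
  bit 1 = 1: r = r^2 * 19 mod 23 = 19^2 * 19 = 16*19 = 5
  bit 2 = 0: r = r^2 mod 23 = 5^2 = 2
  bit 3 = 1: r = r^2 * 19 mod 23 = 2^2 * 19 = 4*19 = 7
  -> A = 7
B = 19^10 mod 23  (bits of 10 = 1010)
  bit 0 = 1: r = r^2 * 19 mod 23 = 1^2 * 19 = 1*19 = 19
  bit 1 = 0: r = r^2 mod 23 = 19^2 = 16
  bit 2 = 1: r = r^2 * 19 mod 23 = 16^2 * 19 = 3*19 = 11
  bit 3 = 0: r = r^2 mod 23 = 11^2 = 6
  -> B = 6
s = B^a = 6^13 mod 23  (bits of 13 = 1101)
  bit 0 = 1: r = r^2 * 6 mod 23 = 1^2 * 6 = 1*6 = 6
  bit 1 = 1: r = r^2 * 6 mod 23 = 6^2 * 6 = 13*6 = 9
  bit 2 = 0: r = r^2 mod 23 = 9^2 = 12
  bit 3 = 1: r = r^2 * 6 mod 23 = 12^2 * 6 = 6*6 = 13
  -> s = B^a = 13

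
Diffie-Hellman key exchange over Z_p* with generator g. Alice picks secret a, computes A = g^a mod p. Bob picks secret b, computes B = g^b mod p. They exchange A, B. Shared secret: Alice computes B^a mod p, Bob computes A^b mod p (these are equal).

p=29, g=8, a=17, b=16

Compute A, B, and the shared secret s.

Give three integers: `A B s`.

A = 8^17 mod 29  (bits of 17 = 10001)
  bit 0 = 1: r = r^2 * 8 mod 29 = 1^2 * 8 = 1*8 = 8
  bit 1 = 0: r = r^2 mod 29 = 8^2 = 6
  bit 2 = 0: r = r^2 mod 29 = 6^2 = 7
  bit 3 = 0: r = r^2 mod 29 = 7^2 = 20
  bit 4 = 1: r = r^2 * 8 mod 29 = 20^2 * 8 = 23*8 = 10
  -> A = 10
B = 8^16 mod 29  (bits of 16 = 10000)
  bit 0 = 1: r = r^2 * 8 mod 29 = 1^2 * 8 = 1*8 = 8
  bit 1 = 0: r = r^2 mod 29 = 8^2 = 6
  bit 2 = 0: r = r^2 mod 29 = 6^2 = 7
  bit 3 = 0: r = r^2 mod 29 = 7^2 = 20
  bit 4 = 0: r = r^2 mod 29 = 20^2 = 23
  -> B = 23
s = B^a = 23^17 mod 29  (bits of 17 = 10001)
  bit 0 = 1: r = r^2 * 23 mod 29 = 1^2 * 23 = 1*23 = 23
  bit 1 = 0: r = r^2 mod 29 = 23^2 = 7
  bit 2 = 0: r = r^2 mod 29 = 7^2 = 20
  bit 3 = 0: r = r^2 mod 29 = 20^2 = 23
  bit 4 = 1: r = r^2 * 23 mod 29 = 23^2 * 23 = 7*23 = 16
  -> s = B^a = 16

Answer: 10 23 16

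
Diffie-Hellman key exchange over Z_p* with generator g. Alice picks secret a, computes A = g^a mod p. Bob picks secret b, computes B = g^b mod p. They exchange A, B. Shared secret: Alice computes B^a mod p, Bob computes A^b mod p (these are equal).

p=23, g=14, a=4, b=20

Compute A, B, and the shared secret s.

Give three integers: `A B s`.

A = 14^4 mod 23  (bits of 4 = 100)
  bit 0 = 1: r = r^2 * 14 mod 23 = 1^2 * 14 = 1*14 = 14
  bit 1 = 0: r = r^2 mod 23 = 14^2 = 12
  bit 2 = 0: r = r^2 mod 23 = 12^2 = 6
  -> A = 6
B = 14^20 mod 23  (bits of 20 = 10100)
  bit 0 = 1: r = r^2 * 14 mod 23 = 1^2 * 14 = 1*14 = 14
  bit 1 = 0: r = r^2 mod 23 = 14^2 = 12
  bit 2 = 1: r = r^2 * 14 mod 23 = 12^2 * 14 = 6*14 = 15
  bit 3 = 0: r = r^2 mod 23 = 15^2 = 18
  bit 4 = 0: r = r^2 mod 23 = 18^2 = 2
  -> B = 2
s = B^a = 2^4 mod 23  (bits of 4 = 100)
  bit 0 = 1: r = r^2 * 2 mod 23 = 1^2 * 2 = 1*2 = 2
  bit 1 = 0: r = r^2 mod 23 = 2^2 = 4
  bit 2 = 0: r = r^2 mod 23 = 4^2 = 16
  -> s = B^a = 16

Answer: 6 2 16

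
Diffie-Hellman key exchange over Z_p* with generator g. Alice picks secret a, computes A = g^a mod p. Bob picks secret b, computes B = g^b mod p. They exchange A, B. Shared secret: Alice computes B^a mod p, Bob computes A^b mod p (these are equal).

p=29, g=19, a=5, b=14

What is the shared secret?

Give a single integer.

A = 19^5 mod 29  (bits of 5 = 101)
  bit 0 = 1: r = r^2 * 19 mod 29 = 1^2 * 19 = 1*19 = 19
  bit 1 = 0: r = r^2 mod 29 = 19^2 = 13
  bit 2 = 1: r = r^2 * 19 mod 29 = 13^2 * 19 = 24*19 = 21
  -> A = 21
B = 19^14 mod 29  (bits of 14 = 1110)
  bit 0 = 1: r = r^2 * 19 mod 29 = 1^2 * 19 = 1*19 = 19
  bit 1 = 1: r = r^2 * 19 mod 29 = 19^2 * 19 = 13*19 = 15
  bit 2 = 1: r = r^2 * 19 mod 29 = 15^2 * 19 = 22*19 = 12
  bit 3 = 0: r = r^2 mod 29 = 12^2 = 28
  -> B = 28
s = B^a = 28^5 mod 29  (bits of 5 = 101)
  bit 0 = 1: r = r^2 * 28 mod 29 = 1^2 * 28 = 1*28 = 28
  bit 1 = 0: r = r^2 mod 29 = 28^2 = 1
  bit 2 = 1: r = r^2 * 28 mod 29 = 1^2 * 28 = 1*28 = 28
  -> s = B^a = 28

Answer: 28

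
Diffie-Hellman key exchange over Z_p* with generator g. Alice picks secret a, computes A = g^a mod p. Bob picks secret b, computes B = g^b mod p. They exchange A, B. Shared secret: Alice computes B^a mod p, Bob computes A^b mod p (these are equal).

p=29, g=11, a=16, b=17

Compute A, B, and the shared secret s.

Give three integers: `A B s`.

Answer: 24 3 20

Derivation:
A = 11^16 mod 29  (bits of 16 = 10000)
  bit 0 = 1: r = r^2 * 11 mod 29 = 1^2 * 11 = 1*11 = 11
  bit 1 = 0: r = r^2 mod 29 = 11^2 = 5
  bit 2 = 0: r = r^2 mod 29 = 5^2 = 25
  bit 3 = 0: r = r^2 mod 29 = 25^2 = 16
  bit 4 = 0: r = r^2 mod 29 = 16^2 = 24
  -> A = 24
B = 11^17 mod 29  (bits of 17 = 10001)
  bit 0 = 1: r = r^2 * 11 mod 29 = 1^2 * 11 = 1*11 = 11
  bit 1 = 0: r = r^2 mod 29 = 11^2 = 5
  bit 2 = 0: r = r^2 mod 29 = 5^2 = 25
  bit 3 = 0: r = r^2 mod 29 = 25^2 = 16
  bit 4 = 1: r = r^2 * 11 mod 29 = 16^2 * 11 = 24*11 = 3
  -> B = 3
s = B^a = 3^16 mod 29  (bits of 16 = 10000)
  bit 0 = 1: r = r^2 * 3 mod 29 = 1^2 * 3 = 1*3 = 3
  bit 1 = 0: r = r^2 mod 29 = 3^2 = 9
  bit 2 = 0: r = r^2 mod 29 = 9^2 = 23
  bit 3 = 0: r = r^2 mod 29 = 23^2 = 7
  bit 4 = 0: r = r^2 mod 29 = 7^2 = 20
  -> s = B^a = 20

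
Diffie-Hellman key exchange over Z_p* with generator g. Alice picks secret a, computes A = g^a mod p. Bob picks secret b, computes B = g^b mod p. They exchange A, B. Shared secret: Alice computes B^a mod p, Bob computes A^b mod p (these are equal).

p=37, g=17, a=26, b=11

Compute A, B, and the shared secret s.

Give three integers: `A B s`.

A = 17^26 mod 37  (bits of 26 = 11010)
  bit 0 = 1: r = r^2 * 17 mod 37 = 1^2 * 17 = 1*17 = 17
  bit 1 = 1: r = r^2 * 17 mod 37 = 17^2 * 17 = 30*17 = 29
  bit 2 = 0: r = r^2 mod 37 = 29^2 = 27
  bit 3 = 1: r = r^2 * 17 mod 37 = 27^2 * 17 = 26*17 = 35
  bit 4 = 0: r = r^2 mod 37 = 35^2 = 4
  -> A = 4
B = 17^11 mod 37  (bits of 11 = 1011)
  bit 0 = 1: r = r^2 * 17 mod 37 = 1^2 * 17 = 1*17 = 17
  bit 1 = 0: r = r^2 mod 37 = 17^2 = 30
  bit 2 = 1: r = r^2 * 17 mod 37 = 30^2 * 17 = 12*17 = 19
  bit 3 = 1: r = r^2 * 17 mod 37 = 19^2 * 17 = 28*17 = 32
  -> B = 32
s = B^a = 32^26 mod 37  (bits of 26 = 11010)
  bit 0 = 1: r = r^2 * 32 mod 37 = 1^2 * 32 = 1*32 = 32
  bit 1 = 1: r = r^2 * 32 mod 37 = 32^2 * 32 = 25*32 = 23
  bit 2 = 0: r = r^2 mod 37 = 23^2 = 11
  bit 3 = 1: r = r^2 * 32 mod 37 = 11^2 * 32 = 10*32 = 24
  bit 4 = 0: r = r^2 mod 37 = 24^2 = 21
  -> s = B^a = 21

Answer: 4 32 21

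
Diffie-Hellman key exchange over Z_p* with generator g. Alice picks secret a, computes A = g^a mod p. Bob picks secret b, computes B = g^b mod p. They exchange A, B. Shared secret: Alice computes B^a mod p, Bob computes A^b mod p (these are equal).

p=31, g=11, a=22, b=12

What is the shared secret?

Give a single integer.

A = 11^22 mod 31  (bits of 22 = 10110)
  bit 0 = 1: r = r^2 * 11 mod 31 = 1^2 * 11 = 1*11 = 11
  bit 1 = 0: r = r^2 mod 31 = 11^2 = 28
  bit 2 = 1: r = r^2 * 11 mod 31 = 28^2 * 11 = 9*11 = 6
  bit 3 = 1: r = r^2 * 11 mod 31 = 6^2 * 11 = 5*11 = 24
  bit 4 = 0: r = r^2 mod 31 = 24^2 = 18
  -> A = 18
B = 11^12 mod 31  (bits of 12 = 1100)
  bit 0 = 1: r = r^2 * 11 mod 31 = 1^2 * 11 = 1*11 = 11
  bit 1 = 1: r = r^2 * 11 mod 31 = 11^2 * 11 = 28*11 = 29
  bit 2 = 0: r = r^2 mod 31 = 29^2 = 4
  bit 3 = 0: r = r^2 mod 31 = 4^2 = 16
  -> B = 16
s = B^a = 16^22 mod 31  (bits of 22 = 10110)
  bit 0 = 1: r = r^2 * 16 mod 31 = 1^2 * 16 = 1*16 = 16
  bit 1 = 0: r = r^2 mod 31 = 16^2 = 8
  bit 2 = 1: r = r^2 * 16 mod 31 = 8^2 * 16 = 2*16 = 1
  bit 3 = 1: r = r^2 * 16 mod 31 = 1^2 * 16 = 1*16 = 16
  bit 4 = 0: r = r^2 mod 31 = 16^2 = 8
  -> s = B^a = 8

Answer: 8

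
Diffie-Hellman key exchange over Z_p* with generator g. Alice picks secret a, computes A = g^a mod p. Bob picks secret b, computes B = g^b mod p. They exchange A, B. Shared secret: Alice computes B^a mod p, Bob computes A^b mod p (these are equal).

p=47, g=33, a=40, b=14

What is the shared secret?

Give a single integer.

A = 33^40 mod 47  (bits of 40 = 101000)
  bit 0 = 1: r = r^2 * 33 mod 47 = 1^2 * 33 = 1*33 = 33
  bit 1 = 0: r = r^2 mod 47 = 33^2 = 8
  bit 2 = 1: r = r^2 * 33 mod 47 = 8^2 * 33 = 17*33 = 44
  bit 3 = 0: r = r^2 mod 47 = 44^2 = 9
  bit 4 = 0: r = r^2 mod 47 = 9^2 = 34
  bit 5 = 0: r = r^2 mod 47 = 34^2 = 28
  -> A = 28
B = 33^14 mod 47  (bits of 14 = 1110)
  bit 0 = 1: r = r^2 * 33 mod 47 = 1^2 * 33 = 1*33 = 33
  bit 1 = 1: r = r^2 * 33 mod 47 = 33^2 * 33 = 8*33 = 29
  bit 2 = 1: r = r^2 * 33 mod 47 = 29^2 * 33 = 42*33 = 23
  bit 3 = 0: r = r^2 mod 47 = 23^2 = 12
  -> B = 12
s = B^a = 12^40 mod 47  (bits of 40 = 101000)
  bit 0 = 1: r = r^2 * 12 mod 47 = 1^2 * 12 = 1*12 = 12
  bit 1 = 0: r = r^2 mod 47 = 12^2 = 3
  bit 2 = 1: r = r^2 * 12 mod 47 = 3^2 * 12 = 9*12 = 14
  bit 3 = 0: r = r^2 mod 47 = 14^2 = 8
  bit 4 = 0: r = r^2 mod 47 = 8^2 = 17
  bit 5 = 0: r = r^2 mod 47 = 17^2 = 7
  -> s = B^a = 7

Answer: 7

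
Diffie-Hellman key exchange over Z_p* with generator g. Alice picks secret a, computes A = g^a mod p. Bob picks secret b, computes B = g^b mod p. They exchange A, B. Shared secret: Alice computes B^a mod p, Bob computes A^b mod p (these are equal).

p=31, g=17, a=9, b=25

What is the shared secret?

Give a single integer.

A = 17^9 mod 31  (bits of 9 = 1001)
  bit 0 = 1: r = r^2 * 17 mod 31 = 1^2 * 17 = 1*17 = 17
  bit 1 = 0: r = r^2 mod 31 = 17^2 = 10
  bit 2 = 0: r = r^2 mod 31 = 10^2 = 7
  bit 3 = 1: r = r^2 * 17 mod 31 = 7^2 * 17 = 18*17 = 27
  -> A = 27
B = 17^25 mod 31  (bits of 25 = 11001)
  bit 0 = 1: r = r^2 * 17 mod 31 = 1^2 * 17 = 1*17 = 17
  bit 1 = 1: r = r^2 * 17 mod 31 = 17^2 * 17 = 10*17 = 15
  bit 2 = 0: r = r^2 mod 31 = 15^2 = 8
  bit 3 = 0: r = r^2 mod 31 = 8^2 = 2
  bit 4 = 1: r = r^2 * 17 mod 31 = 2^2 * 17 = 4*17 = 6
  -> B = 6
s = B^a = 6^9 mod 31  (bits of 9 = 1001)
  bit 0 = 1: r = r^2 * 6 mod 31 = 1^2 * 6 = 1*6 = 6
  bit 1 = 0: r = r^2 mod 31 = 6^2 = 5
  bit 2 = 0: r = r^2 mod 31 = 5^2 = 25
  bit 3 = 1: r = r^2 * 6 mod 31 = 25^2 * 6 = 5*6 = 30
  -> s = B^a = 30

Answer: 30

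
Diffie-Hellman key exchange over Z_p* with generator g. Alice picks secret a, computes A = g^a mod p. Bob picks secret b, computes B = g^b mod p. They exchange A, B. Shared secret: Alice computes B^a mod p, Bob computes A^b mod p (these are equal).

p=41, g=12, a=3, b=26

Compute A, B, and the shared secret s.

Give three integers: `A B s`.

A = 12^3 mod 41  (bits of 3 = 11)
  bit 0 = 1: r = r^2 * 12 mod 41 = 1^2 * 12 = 1*12 = 12
  bit 1 = 1: r = r^2 * 12 mod 41 = 12^2 * 12 = 21*12 = 6
  -> A = 6
B = 12^26 mod 41  (bits of 26 = 11010)
  bit 0 = 1: r = r^2 * 12 mod 41 = 1^2 * 12 = 1*12 = 12
  bit 1 = 1: r = r^2 * 12 mod 41 = 12^2 * 12 = 21*12 = 6
  bit 2 = 0: r = r^2 mod 41 = 6^2 = 36
  bit 3 = 1: r = r^2 * 12 mod 41 = 36^2 * 12 = 25*12 = 13
  bit 4 = 0: r = r^2 mod 41 = 13^2 = 5
  -> B = 5
s = B^a = 5^3 mod 41  (bits of 3 = 11)
  bit 0 = 1: r = r^2 * 5 mod 41 = 1^2 * 5 = 1*5 = 5
  bit 1 = 1: r = r^2 * 5 mod 41 = 5^2 * 5 = 25*5 = 2
  -> s = B^a = 2

Answer: 6 5 2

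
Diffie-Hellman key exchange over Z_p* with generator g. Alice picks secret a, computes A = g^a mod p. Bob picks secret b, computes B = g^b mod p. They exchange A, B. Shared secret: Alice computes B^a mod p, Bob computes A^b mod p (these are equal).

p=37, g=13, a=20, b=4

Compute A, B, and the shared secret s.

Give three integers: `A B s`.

A = 13^20 mod 37  (bits of 20 = 10100)
  bit 0 = 1: r = r^2 * 13 mod 37 = 1^2 * 13 = 1*13 = 13
  bit 1 = 0: r = r^2 mod 37 = 13^2 = 21
  bit 2 = 1: r = r^2 * 13 mod 37 = 21^2 * 13 = 34*13 = 35
  bit 3 = 0: r = r^2 mod 37 = 35^2 = 4
  bit 4 = 0: r = r^2 mod 37 = 4^2 = 16
  -> A = 16
B = 13^4 mod 37  (bits of 4 = 100)
  bit 0 = 1: r = r^2 * 13 mod 37 = 1^2 * 13 = 1*13 = 13
  bit 1 = 0: r = r^2 mod 37 = 13^2 = 21
  bit 2 = 0: r = r^2 mod 37 = 21^2 = 34
  -> B = 34
s = B^a = 34^20 mod 37  (bits of 20 = 10100)
  bit 0 = 1: r = r^2 * 34 mod 37 = 1^2 * 34 = 1*34 = 34
  bit 1 = 0: r = r^2 mod 37 = 34^2 = 9
  bit 2 = 1: r = r^2 * 34 mod 37 = 9^2 * 34 = 7*34 = 16
  bit 3 = 0: r = r^2 mod 37 = 16^2 = 34
  bit 4 = 0: r = r^2 mod 37 = 34^2 = 9
  -> s = B^a = 9

Answer: 16 34 9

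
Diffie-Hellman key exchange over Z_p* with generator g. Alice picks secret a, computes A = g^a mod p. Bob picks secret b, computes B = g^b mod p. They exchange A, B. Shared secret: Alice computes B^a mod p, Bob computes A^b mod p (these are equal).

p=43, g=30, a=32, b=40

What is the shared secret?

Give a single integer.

Answer: 10

Derivation:
A = 30^32 mod 43  (bits of 32 = 100000)
  bit 0 = 1: r = r^2 * 30 mod 43 = 1^2 * 30 = 1*30 = 30
  bit 1 = 0: r = r^2 mod 43 = 30^2 = 40
  bit 2 = 0: r = r^2 mod 43 = 40^2 = 9
  bit 3 = 0: r = r^2 mod 43 = 9^2 = 38
  bit 4 = 0: r = r^2 mod 43 = 38^2 = 25
  bit 5 = 0: r = r^2 mod 43 = 25^2 = 23
  -> A = 23
B = 30^40 mod 43  (bits of 40 = 101000)
  bit 0 = 1: r = r^2 * 30 mod 43 = 1^2 * 30 = 1*30 = 30
  bit 1 = 0: r = r^2 mod 43 = 30^2 = 40
  bit 2 = 1: r = r^2 * 30 mod 43 = 40^2 * 30 = 9*30 = 12
  bit 3 = 0: r = r^2 mod 43 = 12^2 = 15
  bit 4 = 0: r = r^2 mod 43 = 15^2 = 10
  bit 5 = 0: r = r^2 mod 43 = 10^2 = 14
  -> B = 14
s = B^a = 14^32 mod 43  (bits of 32 = 100000)
  bit 0 = 1: r = r^2 * 14 mod 43 = 1^2 * 14 = 1*14 = 14
  bit 1 = 0: r = r^2 mod 43 = 14^2 = 24
  bit 2 = 0: r = r^2 mod 43 = 24^2 = 17
  bit 3 = 0: r = r^2 mod 43 = 17^2 = 31
  bit 4 = 0: r = r^2 mod 43 = 31^2 = 15
  bit 5 = 0: r = r^2 mod 43 = 15^2 = 10
  -> s = B^a = 10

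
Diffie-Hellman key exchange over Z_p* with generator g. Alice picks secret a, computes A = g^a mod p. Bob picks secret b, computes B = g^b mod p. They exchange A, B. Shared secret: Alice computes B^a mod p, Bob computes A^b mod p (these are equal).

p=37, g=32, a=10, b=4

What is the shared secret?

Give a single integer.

Answer: 33

Derivation:
A = 32^10 mod 37  (bits of 10 = 1010)
  bit 0 = 1: r = r^2 * 32 mod 37 = 1^2 * 32 = 1*32 = 32
  bit 1 = 0: r = r^2 mod 37 = 32^2 = 25
  bit 2 = 1: r = r^2 * 32 mod 37 = 25^2 * 32 = 33*32 = 20
  bit 3 = 0: r = r^2 mod 37 = 20^2 = 30
  -> A = 30
B = 32^4 mod 37  (bits of 4 = 100)
  bit 0 = 1: r = r^2 * 32 mod 37 = 1^2 * 32 = 1*32 = 32
  bit 1 = 0: r = r^2 mod 37 = 32^2 = 25
  bit 2 = 0: r = r^2 mod 37 = 25^2 = 33
  -> B = 33
s = B^a = 33^10 mod 37  (bits of 10 = 1010)
  bit 0 = 1: r = r^2 * 33 mod 37 = 1^2 * 33 = 1*33 = 33
  bit 1 = 0: r = r^2 mod 37 = 33^2 = 16
  bit 2 = 1: r = r^2 * 33 mod 37 = 16^2 * 33 = 34*33 = 12
  bit 3 = 0: r = r^2 mod 37 = 12^2 = 33
  -> s = B^a = 33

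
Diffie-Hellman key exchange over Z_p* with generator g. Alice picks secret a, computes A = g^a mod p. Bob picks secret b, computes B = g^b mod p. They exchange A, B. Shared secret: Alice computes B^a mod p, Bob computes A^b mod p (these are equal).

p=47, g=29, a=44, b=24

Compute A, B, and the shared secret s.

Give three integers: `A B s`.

Answer: 28 18 28

Derivation:
A = 29^44 mod 47  (bits of 44 = 101100)
  bit 0 = 1: r = r^2 * 29 mod 47 = 1^2 * 29 = 1*29 = 29
  bit 1 = 0: r = r^2 mod 47 = 29^2 = 42
  bit 2 = 1: r = r^2 * 29 mod 47 = 42^2 * 29 = 25*29 = 20
  bit 3 = 1: r = r^2 * 29 mod 47 = 20^2 * 29 = 24*29 = 38
  bit 4 = 0: r = r^2 mod 47 = 38^2 = 34
  bit 5 = 0: r = r^2 mod 47 = 34^2 = 28
  -> A = 28
B = 29^24 mod 47  (bits of 24 = 11000)
  bit 0 = 1: r = r^2 * 29 mod 47 = 1^2 * 29 = 1*29 = 29
  bit 1 = 1: r = r^2 * 29 mod 47 = 29^2 * 29 = 42*29 = 43
  bit 2 = 0: r = r^2 mod 47 = 43^2 = 16
  bit 3 = 0: r = r^2 mod 47 = 16^2 = 21
  bit 4 = 0: r = r^2 mod 47 = 21^2 = 18
  -> B = 18
s = B^a = 18^44 mod 47  (bits of 44 = 101100)
  bit 0 = 1: r = r^2 * 18 mod 47 = 1^2 * 18 = 1*18 = 18
  bit 1 = 0: r = r^2 mod 47 = 18^2 = 42
  bit 2 = 1: r = r^2 * 18 mod 47 = 42^2 * 18 = 25*18 = 27
  bit 3 = 1: r = r^2 * 18 mod 47 = 27^2 * 18 = 24*18 = 9
  bit 4 = 0: r = r^2 mod 47 = 9^2 = 34
  bit 5 = 0: r = r^2 mod 47 = 34^2 = 28
  -> s = B^a = 28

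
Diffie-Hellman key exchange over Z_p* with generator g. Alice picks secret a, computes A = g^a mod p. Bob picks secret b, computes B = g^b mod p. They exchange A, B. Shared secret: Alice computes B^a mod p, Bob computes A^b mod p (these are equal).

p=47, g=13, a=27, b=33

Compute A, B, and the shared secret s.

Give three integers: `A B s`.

Answer: 15 45 31

Derivation:
A = 13^27 mod 47  (bits of 27 = 11011)
  bit 0 = 1: r = r^2 * 13 mod 47 = 1^2 * 13 = 1*13 = 13
  bit 1 = 1: r = r^2 * 13 mod 47 = 13^2 * 13 = 28*13 = 35
  bit 2 = 0: r = r^2 mod 47 = 35^2 = 3
  bit 3 = 1: r = r^2 * 13 mod 47 = 3^2 * 13 = 9*13 = 23
  bit 4 = 1: r = r^2 * 13 mod 47 = 23^2 * 13 = 12*13 = 15
  -> A = 15
B = 13^33 mod 47  (bits of 33 = 100001)
  bit 0 = 1: r = r^2 * 13 mod 47 = 1^2 * 13 = 1*13 = 13
  bit 1 = 0: r = r^2 mod 47 = 13^2 = 28
  bit 2 = 0: r = r^2 mod 47 = 28^2 = 32
  bit 3 = 0: r = r^2 mod 47 = 32^2 = 37
  bit 4 = 0: r = r^2 mod 47 = 37^2 = 6
  bit 5 = 1: r = r^2 * 13 mod 47 = 6^2 * 13 = 36*13 = 45
  -> B = 45
s = B^a = 45^27 mod 47  (bits of 27 = 11011)
  bit 0 = 1: r = r^2 * 45 mod 47 = 1^2 * 45 = 1*45 = 45
  bit 1 = 1: r = r^2 * 45 mod 47 = 45^2 * 45 = 4*45 = 39
  bit 2 = 0: r = r^2 mod 47 = 39^2 = 17
  bit 3 = 1: r = r^2 * 45 mod 47 = 17^2 * 45 = 7*45 = 33
  bit 4 = 1: r = r^2 * 45 mod 47 = 33^2 * 45 = 8*45 = 31
  -> s = B^a = 31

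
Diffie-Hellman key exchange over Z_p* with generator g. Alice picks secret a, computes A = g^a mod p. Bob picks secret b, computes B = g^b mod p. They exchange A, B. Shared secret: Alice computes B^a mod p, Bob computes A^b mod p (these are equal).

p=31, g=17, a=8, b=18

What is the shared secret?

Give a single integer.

Answer: 4

Derivation:
A = 17^8 mod 31  (bits of 8 = 1000)
  bit 0 = 1: r = r^2 * 17 mod 31 = 1^2 * 17 = 1*17 = 17
  bit 1 = 0: r = r^2 mod 31 = 17^2 = 10
  bit 2 = 0: r = r^2 mod 31 = 10^2 = 7
  bit 3 = 0: r = r^2 mod 31 = 7^2 = 18
  -> A = 18
B = 17^18 mod 31  (bits of 18 = 10010)
  bit 0 = 1: r = r^2 * 17 mod 31 = 1^2 * 17 = 1*17 = 17
  bit 1 = 0: r = r^2 mod 31 = 17^2 = 10
  bit 2 = 0: r = r^2 mod 31 = 10^2 = 7
  bit 3 = 1: r = r^2 * 17 mod 31 = 7^2 * 17 = 18*17 = 27
  bit 4 = 0: r = r^2 mod 31 = 27^2 = 16
  -> B = 16
s = B^a = 16^8 mod 31  (bits of 8 = 1000)
  bit 0 = 1: r = r^2 * 16 mod 31 = 1^2 * 16 = 1*16 = 16
  bit 1 = 0: r = r^2 mod 31 = 16^2 = 8
  bit 2 = 0: r = r^2 mod 31 = 8^2 = 2
  bit 3 = 0: r = r^2 mod 31 = 2^2 = 4
  -> s = B^a = 4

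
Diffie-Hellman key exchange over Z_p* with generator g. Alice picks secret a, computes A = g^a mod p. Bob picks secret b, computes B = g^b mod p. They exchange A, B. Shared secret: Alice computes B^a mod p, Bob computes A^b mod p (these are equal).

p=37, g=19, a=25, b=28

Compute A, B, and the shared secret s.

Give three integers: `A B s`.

Answer: 13 34 33

Derivation:
A = 19^25 mod 37  (bits of 25 = 11001)
  bit 0 = 1: r = r^2 * 19 mod 37 = 1^2 * 19 = 1*19 = 19
  bit 1 = 1: r = r^2 * 19 mod 37 = 19^2 * 19 = 28*19 = 14
  bit 2 = 0: r = r^2 mod 37 = 14^2 = 11
  bit 3 = 0: r = r^2 mod 37 = 11^2 = 10
  bit 4 = 1: r = r^2 * 19 mod 37 = 10^2 * 19 = 26*19 = 13
  -> A = 13
B = 19^28 mod 37  (bits of 28 = 11100)
  bit 0 = 1: r = r^2 * 19 mod 37 = 1^2 * 19 = 1*19 = 19
  bit 1 = 1: r = r^2 * 19 mod 37 = 19^2 * 19 = 28*19 = 14
  bit 2 = 1: r = r^2 * 19 mod 37 = 14^2 * 19 = 11*19 = 24
  bit 3 = 0: r = r^2 mod 37 = 24^2 = 21
  bit 4 = 0: r = r^2 mod 37 = 21^2 = 34
  -> B = 34
s = B^a = 34^25 mod 37  (bits of 25 = 11001)
  bit 0 = 1: r = r^2 * 34 mod 37 = 1^2 * 34 = 1*34 = 34
  bit 1 = 1: r = r^2 * 34 mod 37 = 34^2 * 34 = 9*34 = 10
  bit 2 = 0: r = r^2 mod 37 = 10^2 = 26
  bit 3 = 0: r = r^2 mod 37 = 26^2 = 10
  bit 4 = 1: r = r^2 * 34 mod 37 = 10^2 * 34 = 26*34 = 33
  -> s = B^a = 33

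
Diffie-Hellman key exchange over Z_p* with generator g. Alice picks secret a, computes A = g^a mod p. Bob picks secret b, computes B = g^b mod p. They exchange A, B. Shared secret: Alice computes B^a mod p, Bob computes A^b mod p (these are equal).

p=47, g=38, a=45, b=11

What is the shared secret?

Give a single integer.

Answer: 44

Derivation:
A = 38^45 mod 47  (bits of 45 = 101101)
  bit 0 = 1: r = r^2 * 38 mod 47 = 1^2 * 38 = 1*38 = 38
  bit 1 = 0: r = r^2 mod 47 = 38^2 = 34
  bit 2 = 1: r = r^2 * 38 mod 47 = 34^2 * 38 = 28*38 = 30
  bit 3 = 1: r = r^2 * 38 mod 47 = 30^2 * 38 = 7*38 = 31
  bit 4 = 0: r = r^2 mod 47 = 31^2 = 21
  bit 5 = 1: r = r^2 * 38 mod 47 = 21^2 * 38 = 18*38 = 26
  -> A = 26
B = 38^11 mod 47  (bits of 11 = 1011)
  bit 0 = 1: r = r^2 * 38 mod 47 = 1^2 * 38 = 1*38 = 38
  bit 1 = 0: r = r^2 mod 47 = 38^2 = 34
  bit 2 = 1: r = r^2 * 38 mod 47 = 34^2 * 38 = 28*38 = 30
  bit 3 = 1: r = r^2 * 38 mod 47 = 30^2 * 38 = 7*38 = 31
  -> B = 31
s = B^a = 31^45 mod 47  (bits of 45 = 101101)
  bit 0 = 1: r = r^2 * 31 mod 47 = 1^2 * 31 = 1*31 = 31
  bit 1 = 0: r = r^2 mod 47 = 31^2 = 21
  bit 2 = 1: r = r^2 * 31 mod 47 = 21^2 * 31 = 18*31 = 41
  bit 3 = 1: r = r^2 * 31 mod 47 = 41^2 * 31 = 36*31 = 35
  bit 4 = 0: r = r^2 mod 47 = 35^2 = 3
  bit 5 = 1: r = r^2 * 31 mod 47 = 3^2 * 31 = 9*31 = 44
  -> s = B^a = 44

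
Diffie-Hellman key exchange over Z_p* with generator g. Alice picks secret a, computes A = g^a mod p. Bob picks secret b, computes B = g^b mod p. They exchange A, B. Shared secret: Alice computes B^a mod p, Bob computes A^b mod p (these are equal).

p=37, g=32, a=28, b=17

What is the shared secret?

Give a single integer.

A = 32^28 mod 37  (bits of 28 = 11100)
  bit 0 = 1: r = r^2 * 32 mod 37 = 1^2 * 32 = 1*32 = 32
  bit 1 = 1: r = r^2 * 32 mod 37 = 32^2 * 32 = 25*32 = 23
  bit 2 = 1: r = r^2 * 32 mod 37 = 23^2 * 32 = 11*32 = 19
  bit 3 = 0: r = r^2 mod 37 = 19^2 = 28
  bit 4 = 0: r = r^2 mod 37 = 28^2 = 7
  -> A = 7
B = 32^17 mod 37  (bits of 17 = 10001)
  bit 0 = 1: r = r^2 * 32 mod 37 = 1^2 * 32 = 1*32 = 32
  bit 1 = 0: r = r^2 mod 37 = 32^2 = 25
  bit 2 = 0: r = r^2 mod 37 = 25^2 = 33
  bit 3 = 0: r = r^2 mod 37 = 33^2 = 16
  bit 4 = 1: r = r^2 * 32 mod 37 = 16^2 * 32 = 34*32 = 15
  -> B = 15
s = B^a = 15^28 mod 37  (bits of 28 = 11100)
  bit 0 = 1: r = r^2 * 15 mod 37 = 1^2 * 15 = 1*15 = 15
  bit 1 = 1: r = r^2 * 15 mod 37 = 15^2 * 15 = 3*15 = 8
  bit 2 = 1: r = r^2 * 15 mod 37 = 8^2 * 15 = 27*15 = 35
  bit 3 = 0: r = r^2 mod 37 = 35^2 = 4
  bit 4 = 0: r = r^2 mod 37 = 4^2 = 16
  -> s = B^a = 16

Answer: 16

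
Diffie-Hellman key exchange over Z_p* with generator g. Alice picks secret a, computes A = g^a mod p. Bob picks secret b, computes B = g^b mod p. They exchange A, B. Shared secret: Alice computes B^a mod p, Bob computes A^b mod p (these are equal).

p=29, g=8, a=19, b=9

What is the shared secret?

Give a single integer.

Answer: 19

Derivation:
A = 8^19 mod 29  (bits of 19 = 10011)
  bit 0 = 1: r = r^2 * 8 mod 29 = 1^2 * 8 = 1*8 = 8
  bit 1 = 0: r = r^2 mod 29 = 8^2 = 6
  bit 2 = 0: r = r^2 mod 29 = 6^2 = 7
  bit 3 = 1: r = r^2 * 8 mod 29 = 7^2 * 8 = 20*8 = 15
  bit 4 = 1: r = r^2 * 8 mod 29 = 15^2 * 8 = 22*8 = 2
  -> A = 2
B = 8^9 mod 29  (bits of 9 = 1001)
  bit 0 = 1: r = r^2 * 8 mod 29 = 1^2 * 8 = 1*8 = 8
  bit 1 = 0: r = r^2 mod 29 = 8^2 = 6
  bit 2 = 0: r = r^2 mod 29 = 6^2 = 7
  bit 3 = 1: r = r^2 * 8 mod 29 = 7^2 * 8 = 20*8 = 15
  -> B = 15
s = B^a = 15^19 mod 29  (bits of 19 = 10011)
  bit 0 = 1: r = r^2 * 15 mod 29 = 1^2 * 15 = 1*15 = 15
  bit 1 = 0: r = r^2 mod 29 = 15^2 = 22
  bit 2 = 0: r = r^2 mod 29 = 22^2 = 20
  bit 3 = 1: r = r^2 * 15 mod 29 = 20^2 * 15 = 23*15 = 26
  bit 4 = 1: r = r^2 * 15 mod 29 = 26^2 * 15 = 9*15 = 19
  -> s = B^a = 19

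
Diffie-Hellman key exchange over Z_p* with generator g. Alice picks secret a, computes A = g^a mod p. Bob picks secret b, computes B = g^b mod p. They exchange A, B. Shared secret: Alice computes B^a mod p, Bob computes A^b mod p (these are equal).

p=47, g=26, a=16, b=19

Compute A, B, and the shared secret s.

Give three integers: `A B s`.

A = 26^16 mod 47  (bits of 16 = 10000)
  bit 0 = 1: r = r^2 * 26 mod 47 = 1^2 * 26 = 1*26 = 26
  bit 1 = 0: r = r^2 mod 47 = 26^2 = 18
  bit 2 = 0: r = r^2 mod 47 = 18^2 = 42
  bit 3 = 0: r = r^2 mod 47 = 42^2 = 25
  bit 4 = 0: r = r^2 mod 47 = 25^2 = 14
  -> A = 14
B = 26^19 mod 47  (bits of 19 = 10011)
  bit 0 = 1: r = r^2 * 26 mod 47 = 1^2 * 26 = 1*26 = 26
  bit 1 = 0: r = r^2 mod 47 = 26^2 = 18
  bit 2 = 0: r = r^2 mod 47 = 18^2 = 42
  bit 3 = 1: r = r^2 * 26 mod 47 = 42^2 * 26 = 25*26 = 39
  bit 4 = 1: r = r^2 * 26 mod 47 = 39^2 * 26 = 17*26 = 19
  -> B = 19
s = B^a = 19^16 mod 47  (bits of 16 = 10000)
  bit 0 = 1: r = r^2 * 19 mod 47 = 1^2 * 19 = 1*19 = 19
  bit 1 = 0: r = r^2 mod 47 = 19^2 = 32
  bit 2 = 0: r = r^2 mod 47 = 32^2 = 37
  bit 3 = 0: r = r^2 mod 47 = 37^2 = 6
  bit 4 = 0: r = r^2 mod 47 = 6^2 = 36
  -> s = B^a = 36

Answer: 14 19 36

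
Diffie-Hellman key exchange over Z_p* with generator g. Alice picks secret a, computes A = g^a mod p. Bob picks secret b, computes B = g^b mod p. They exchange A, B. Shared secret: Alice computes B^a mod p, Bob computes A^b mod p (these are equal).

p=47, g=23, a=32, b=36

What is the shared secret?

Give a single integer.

A = 23^32 mod 47  (bits of 32 = 100000)
  bit 0 = 1: r = r^2 * 23 mod 47 = 1^2 * 23 = 1*23 = 23
  bit 1 = 0: r = r^2 mod 47 = 23^2 = 12
  bit 2 = 0: r = r^2 mod 47 = 12^2 = 3
  bit 3 = 0: r = r^2 mod 47 = 3^2 = 9
  bit 4 = 0: r = r^2 mod 47 = 9^2 = 34
  bit 5 = 0: r = r^2 mod 47 = 34^2 = 28
  -> A = 28
B = 23^36 mod 47  (bits of 36 = 100100)
  bit 0 = 1: r = r^2 * 23 mod 47 = 1^2 * 23 = 1*23 = 23
  bit 1 = 0: r = r^2 mod 47 = 23^2 = 12
  bit 2 = 0: r = r^2 mod 47 = 12^2 = 3
  bit 3 = 1: r = r^2 * 23 mod 47 = 3^2 * 23 = 9*23 = 19
  bit 4 = 0: r = r^2 mod 47 = 19^2 = 32
  bit 5 = 0: r = r^2 mod 47 = 32^2 = 37
  -> B = 37
s = B^a = 37^32 mod 47  (bits of 32 = 100000)
  bit 0 = 1: r = r^2 * 37 mod 47 = 1^2 * 37 = 1*37 = 37
  bit 1 = 0: r = r^2 mod 47 = 37^2 = 6
  bit 2 = 0: r = r^2 mod 47 = 6^2 = 36
  bit 3 = 0: r = r^2 mod 47 = 36^2 = 27
  bit 4 = 0: r = r^2 mod 47 = 27^2 = 24
  bit 5 = 0: r = r^2 mod 47 = 24^2 = 12
  -> s = B^a = 12

Answer: 12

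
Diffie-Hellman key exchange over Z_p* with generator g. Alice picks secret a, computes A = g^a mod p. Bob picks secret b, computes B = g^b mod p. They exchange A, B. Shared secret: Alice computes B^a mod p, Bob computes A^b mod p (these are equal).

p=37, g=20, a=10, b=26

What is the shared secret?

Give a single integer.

A = 20^10 mod 37  (bits of 10 = 1010)
  bit 0 = 1: r = r^2 * 20 mod 37 = 1^2 * 20 = 1*20 = 20
  bit 1 = 0: r = r^2 mod 37 = 20^2 = 30
  bit 2 = 1: r = r^2 * 20 mod 37 = 30^2 * 20 = 12*20 = 18
  bit 3 = 0: r = r^2 mod 37 = 18^2 = 28
  -> A = 28
B = 20^26 mod 37  (bits of 26 = 11010)
  bit 0 = 1: r = r^2 * 20 mod 37 = 1^2 * 20 = 1*20 = 20
  bit 1 = 1: r = r^2 * 20 mod 37 = 20^2 * 20 = 30*20 = 8
  bit 2 = 0: r = r^2 mod 37 = 8^2 = 27
  bit 3 = 1: r = r^2 * 20 mod 37 = 27^2 * 20 = 26*20 = 2
  bit 4 = 0: r = r^2 mod 37 = 2^2 = 4
  -> B = 4
s = B^a = 4^10 mod 37  (bits of 10 = 1010)
  bit 0 = 1: r = r^2 * 4 mod 37 = 1^2 * 4 = 1*4 = 4
  bit 1 = 0: r = r^2 mod 37 = 4^2 = 16
  bit 2 = 1: r = r^2 * 4 mod 37 = 16^2 * 4 = 34*4 = 25
  bit 3 = 0: r = r^2 mod 37 = 25^2 = 33
  -> s = B^a = 33

Answer: 33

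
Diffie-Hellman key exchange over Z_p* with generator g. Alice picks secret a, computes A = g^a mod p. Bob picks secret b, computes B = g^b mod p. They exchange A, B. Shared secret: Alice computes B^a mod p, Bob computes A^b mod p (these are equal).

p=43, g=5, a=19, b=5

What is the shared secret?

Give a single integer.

A = 5^19 mod 43  (bits of 19 = 10011)
  bit 0 = 1: r = r^2 * 5 mod 43 = 1^2 * 5 = 1*5 = 5
  bit 1 = 0: r = r^2 mod 43 = 5^2 = 25
  bit 2 = 0: r = r^2 mod 43 = 25^2 = 23
  bit 3 = 1: r = r^2 * 5 mod 43 = 23^2 * 5 = 13*5 = 22
  bit 4 = 1: r = r^2 * 5 mod 43 = 22^2 * 5 = 11*5 = 12
  -> A = 12
B = 5^5 mod 43  (bits of 5 = 101)
  bit 0 = 1: r = r^2 * 5 mod 43 = 1^2 * 5 = 1*5 = 5
  bit 1 = 0: r = r^2 mod 43 = 5^2 = 25
  bit 2 = 1: r = r^2 * 5 mod 43 = 25^2 * 5 = 23*5 = 29
  -> B = 29
s = B^a = 29^19 mod 43  (bits of 19 = 10011)
  bit 0 = 1: r = r^2 * 29 mod 43 = 1^2 * 29 = 1*29 = 29
  bit 1 = 0: r = r^2 mod 43 = 29^2 = 24
  bit 2 = 0: r = r^2 mod 43 = 24^2 = 17
  bit 3 = 1: r = r^2 * 29 mod 43 = 17^2 * 29 = 31*29 = 39
  bit 4 = 1: r = r^2 * 29 mod 43 = 39^2 * 29 = 16*29 = 34
  -> s = B^a = 34

Answer: 34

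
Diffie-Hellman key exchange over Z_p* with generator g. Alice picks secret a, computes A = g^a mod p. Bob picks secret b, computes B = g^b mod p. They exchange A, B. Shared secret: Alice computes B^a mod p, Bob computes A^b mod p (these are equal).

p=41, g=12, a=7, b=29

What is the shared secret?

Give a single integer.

A = 12^7 mod 41  (bits of 7 = 111)
  bit 0 = 1: r = r^2 * 12 mod 41 = 1^2 * 12 = 1*12 = 12
  bit 1 = 1: r = r^2 * 12 mod 41 = 12^2 * 12 = 21*12 = 6
  bit 2 = 1: r = r^2 * 12 mod 41 = 6^2 * 12 = 36*12 = 22
  -> A = 22
B = 12^29 mod 41  (bits of 29 = 11101)
  bit 0 = 1: r = r^2 * 12 mod 41 = 1^2 * 12 = 1*12 = 12
  bit 1 = 1: r = r^2 * 12 mod 41 = 12^2 * 12 = 21*12 = 6
  bit 2 = 1: r = r^2 * 12 mod 41 = 6^2 * 12 = 36*12 = 22
  bit 3 = 0: r = r^2 mod 41 = 22^2 = 33
  bit 4 = 1: r = r^2 * 12 mod 41 = 33^2 * 12 = 23*12 = 30
  -> B = 30
s = B^a = 30^7 mod 41  (bits of 7 = 111)
  bit 0 = 1: r = r^2 * 30 mod 41 = 1^2 * 30 = 1*30 = 30
  bit 1 = 1: r = r^2 * 30 mod 41 = 30^2 * 30 = 39*30 = 22
  bit 2 = 1: r = r^2 * 30 mod 41 = 22^2 * 30 = 33*30 = 6
  -> s = B^a = 6

Answer: 6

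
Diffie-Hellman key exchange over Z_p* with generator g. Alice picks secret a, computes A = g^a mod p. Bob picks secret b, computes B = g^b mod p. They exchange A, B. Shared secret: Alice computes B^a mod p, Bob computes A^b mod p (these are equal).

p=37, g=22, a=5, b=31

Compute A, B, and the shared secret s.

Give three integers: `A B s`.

A = 22^5 mod 37  (bits of 5 = 101)
  bit 0 = 1: r = r^2 * 22 mod 37 = 1^2 * 22 = 1*22 = 22
  bit 1 = 0: r = r^2 mod 37 = 22^2 = 3
  bit 2 = 1: r = r^2 * 22 mod 37 = 3^2 * 22 = 9*22 = 13
  -> A = 13
B = 22^31 mod 37  (bits of 31 = 11111)
  bit 0 = 1: r = r^2 * 22 mod 37 = 1^2 * 22 = 1*22 = 22
  bit 1 = 1: r = r^2 * 22 mod 37 = 22^2 * 22 = 3*22 = 29
  bit 2 = 1: r = r^2 * 22 mod 37 = 29^2 * 22 = 27*22 = 2
  bit 3 = 1: r = r^2 * 22 mod 37 = 2^2 * 22 = 4*22 = 14
  bit 4 = 1: r = r^2 * 22 mod 37 = 14^2 * 22 = 11*22 = 20
  -> B = 20
s = B^a = 20^5 mod 37  (bits of 5 = 101)
  bit 0 = 1: r = r^2 * 20 mod 37 = 1^2 * 20 = 1*20 = 20
  bit 1 = 0: r = r^2 mod 37 = 20^2 = 30
  bit 2 = 1: r = r^2 * 20 mod 37 = 30^2 * 20 = 12*20 = 18
  -> s = B^a = 18

Answer: 13 20 18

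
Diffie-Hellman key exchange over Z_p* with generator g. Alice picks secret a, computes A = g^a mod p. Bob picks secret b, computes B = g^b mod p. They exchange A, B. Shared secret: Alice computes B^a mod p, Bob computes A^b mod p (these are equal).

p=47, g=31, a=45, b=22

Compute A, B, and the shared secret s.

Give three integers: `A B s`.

Answer: 44 3 16

Derivation:
A = 31^45 mod 47  (bits of 45 = 101101)
  bit 0 = 1: r = r^2 * 31 mod 47 = 1^2 * 31 = 1*31 = 31
  bit 1 = 0: r = r^2 mod 47 = 31^2 = 21
  bit 2 = 1: r = r^2 * 31 mod 47 = 21^2 * 31 = 18*31 = 41
  bit 3 = 1: r = r^2 * 31 mod 47 = 41^2 * 31 = 36*31 = 35
  bit 4 = 0: r = r^2 mod 47 = 35^2 = 3
  bit 5 = 1: r = r^2 * 31 mod 47 = 3^2 * 31 = 9*31 = 44
  -> A = 44
B = 31^22 mod 47  (bits of 22 = 10110)
  bit 0 = 1: r = r^2 * 31 mod 47 = 1^2 * 31 = 1*31 = 31
  bit 1 = 0: r = r^2 mod 47 = 31^2 = 21
  bit 2 = 1: r = r^2 * 31 mod 47 = 21^2 * 31 = 18*31 = 41
  bit 3 = 1: r = r^2 * 31 mod 47 = 41^2 * 31 = 36*31 = 35
  bit 4 = 0: r = r^2 mod 47 = 35^2 = 3
  -> B = 3
s = B^a = 3^45 mod 47  (bits of 45 = 101101)
  bit 0 = 1: r = r^2 * 3 mod 47 = 1^2 * 3 = 1*3 = 3
  bit 1 = 0: r = r^2 mod 47 = 3^2 = 9
  bit 2 = 1: r = r^2 * 3 mod 47 = 9^2 * 3 = 34*3 = 8
  bit 3 = 1: r = r^2 * 3 mod 47 = 8^2 * 3 = 17*3 = 4
  bit 4 = 0: r = r^2 mod 47 = 4^2 = 16
  bit 5 = 1: r = r^2 * 3 mod 47 = 16^2 * 3 = 21*3 = 16
  -> s = B^a = 16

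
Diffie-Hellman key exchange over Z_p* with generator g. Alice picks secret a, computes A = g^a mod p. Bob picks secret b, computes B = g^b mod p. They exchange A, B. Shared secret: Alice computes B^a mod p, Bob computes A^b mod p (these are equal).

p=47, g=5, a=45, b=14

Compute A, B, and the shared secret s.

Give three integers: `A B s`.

Answer: 19 27 7

Derivation:
A = 5^45 mod 47  (bits of 45 = 101101)
  bit 0 = 1: r = r^2 * 5 mod 47 = 1^2 * 5 = 1*5 = 5
  bit 1 = 0: r = r^2 mod 47 = 5^2 = 25
  bit 2 = 1: r = r^2 * 5 mod 47 = 25^2 * 5 = 14*5 = 23
  bit 3 = 1: r = r^2 * 5 mod 47 = 23^2 * 5 = 12*5 = 13
  bit 4 = 0: r = r^2 mod 47 = 13^2 = 28
  bit 5 = 1: r = r^2 * 5 mod 47 = 28^2 * 5 = 32*5 = 19
  -> A = 19
B = 5^14 mod 47  (bits of 14 = 1110)
  bit 0 = 1: r = r^2 * 5 mod 47 = 1^2 * 5 = 1*5 = 5
  bit 1 = 1: r = r^2 * 5 mod 47 = 5^2 * 5 = 25*5 = 31
  bit 2 = 1: r = r^2 * 5 mod 47 = 31^2 * 5 = 21*5 = 11
  bit 3 = 0: r = r^2 mod 47 = 11^2 = 27
  -> B = 27
s = B^a = 27^45 mod 47  (bits of 45 = 101101)
  bit 0 = 1: r = r^2 * 27 mod 47 = 1^2 * 27 = 1*27 = 27
  bit 1 = 0: r = r^2 mod 47 = 27^2 = 24
  bit 2 = 1: r = r^2 * 27 mod 47 = 24^2 * 27 = 12*27 = 42
  bit 3 = 1: r = r^2 * 27 mod 47 = 42^2 * 27 = 25*27 = 17
  bit 4 = 0: r = r^2 mod 47 = 17^2 = 7
  bit 5 = 1: r = r^2 * 27 mod 47 = 7^2 * 27 = 2*27 = 7
  -> s = B^a = 7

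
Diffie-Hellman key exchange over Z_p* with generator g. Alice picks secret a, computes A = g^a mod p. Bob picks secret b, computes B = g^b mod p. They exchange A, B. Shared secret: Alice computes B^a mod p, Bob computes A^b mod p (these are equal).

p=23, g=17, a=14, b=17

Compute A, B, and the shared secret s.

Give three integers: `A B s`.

A = 17^14 mod 23  (bits of 14 = 1110)
  bit 0 = 1: r = r^2 * 17 mod 23 = 1^2 * 17 = 1*17 = 17
  bit 1 = 1: r = r^2 * 17 mod 23 = 17^2 * 17 = 13*17 = 14
  bit 2 = 1: r = r^2 * 17 mod 23 = 14^2 * 17 = 12*17 = 20
  bit 3 = 0: r = r^2 mod 23 = 20^2 = 9
  -> A = 9
B = 17^17 mod 23  (bits of 17 = 10001)
  bit 0 = 1: r = r^2 * 17 mod 23 = 1^2 * 17 = 1*17 = 17
  bit 1 = 0: r = r^2 mod 23 = 17^2 = 13
  bit 2 = 0: r = r^2 mod 23 = 13^2 = 8
  bit 3 = 0: r = r^2 mod 23 = 8^2 = 18
  bit 4 = 1: r = r^2 * 17 mod 23 = 18^2 * 17 = 2*17 = 11
  -> B = 11
s = B^a = 11^14 mod 23  (bits of 14 = 1110)
  bit 0 = 1: r = r^2 * 11 mod 23 = 1^2 * 11 = 1*11 = 11
  bit 1 = 1: r = r^2 * 11 mod 23 = 11^2 * 11 = 6*11 = 20
  bit 2 = 1: r = r^2 * 11 mod 23 = 20^2 * 11 = 9*11 = 7
  bit 3 = 0: r = r^2 mod 23 = 7^2 = 3
  -> s = B^a = 3

Answer: 9 11 3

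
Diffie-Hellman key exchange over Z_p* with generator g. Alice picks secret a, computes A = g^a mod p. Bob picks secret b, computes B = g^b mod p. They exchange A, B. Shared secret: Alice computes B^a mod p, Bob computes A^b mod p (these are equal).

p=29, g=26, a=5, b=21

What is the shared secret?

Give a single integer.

Answer: 12

Derivation:
A = 26^5 mod 29  (bits of 5 = 101)
  bit 0 = 1: r = r^2 * 26 mod 29 = 1^2 * 26 = 1*26 = 26
  bit 1 = 0: r = r^2 mod 29 = 26^2 = 9
  bit 2 = 1: r = r^2 * 26 mod 29 = 9^2 * 26 = 23*26 = 18
  -> A = 18
B = 26^21 mod 29  (bits of 21 = 10101)
  bit 0 = 1: r = r^2 * 26 mod 29 = 1^2 * 26 = 1*26 = 26
  bit 1 = 0: r = r^2 mod 29 = 26^2 = 9
  bit 2 = 1: r = r^2 * 26 mod 29 = 9^2 * 26 = 23*26 = 18
  bit 3 = 0: r = r^2 mod 29 = 18^2 = 5
  bit 4 = 1: r = r^2 * 26 mod 29 = 5^2 * 26 = 25*26 = 12
  -> B = 12
s = B^a = 12^5 mod 29  (bits of 5 = 101)
  bit 0 = 1: r = r^2 * 12 mod 29 = 1^2 * 12 = 1*12 = 12
  bit 1 = 0: r = r^2 mod 29 = 12^2 = 28
  bit 2 = 1: r = r^2 * 12 mod 29 = 28^2 * 12 = 1*12 = 12
  -> s = B^a = 12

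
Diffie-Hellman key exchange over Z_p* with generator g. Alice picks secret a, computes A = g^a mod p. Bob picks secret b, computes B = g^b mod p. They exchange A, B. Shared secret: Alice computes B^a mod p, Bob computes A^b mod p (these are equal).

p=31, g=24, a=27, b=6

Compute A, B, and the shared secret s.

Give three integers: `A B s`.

Answer: 15 4 16

Derivation:
A = 24^27 mod 31  (bits of 27 = 11011)
  bit 0 = 1: r = r^2 * 24 mod 31 = 1^2 * 24 = 1*24 = 24
  bit 1 = 1: r = r^2 * 24 mod 31 = 24^2 * 24 = 18*24 = 29
  bit 2 = 0: r = r^2 mod 31 = 29^2 = 4
  bit 3 = 1: r = r^2 * 24 mod 31 = 4^2 * 24 = 16*24 = 12
  bit 4 = 1: r = r^2 * 24 mod 31 = 12^2 * 24 = 20*24 = 15
  -> A = 15
B = 24^6 mod 31  (bits of 6 = 110)
  bit 0 = 1: r = r^2 * 24 mod 31 = 1^2 * 24 = 1*24 = 24
  bit 1 = 1: r = r^2 * 24 mod 31 = 24^2 * 24 = 18*24 = 29
  bit 2 = 0: r = r^2 mod 31 = 29^2 = 4
  -> B = 4
s = B^a = 4^27 mod 31  (bits of 27 = 11011)
  bit 0 = 1: r = r^2 * 4 mod 31 = 1^2 * 4 = 1*4 = 4
  bit 1 = 1: r = r^2 * 4 mod 31 = 4^2 * 4 = 16*4 = 2
  bit 2 = 0: r = r^2 mod 31 = 2^2 = 4
  bit 3 = 1: r = r^2 * 4 mod 31 = 4^2 * 4 = 16*4 = 2
  bit 4 = 1: r = r^2 * 4 mod 31 = 2^2 * 4 = 4*4 = 16
  -> s = B^a = 16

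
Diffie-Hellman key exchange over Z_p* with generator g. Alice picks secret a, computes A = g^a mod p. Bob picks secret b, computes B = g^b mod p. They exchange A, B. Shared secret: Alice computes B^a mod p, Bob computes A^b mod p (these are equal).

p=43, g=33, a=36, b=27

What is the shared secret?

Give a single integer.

A = 33^36 mod 43  (bits of 36 = 100100)
  bit 0 = 1: r = r^2 * 33 mod 43 = 1^2 * 33 = 1*33 = 33
  bit 1 = 0: r = r^2 mod 43 = 33^2 = 14
  bit 2 = 0: r = r^2 mod 43 = 14^2 = 24
  bit 3 = 1: r = r^2 * 33 mod 43 = 24^2 * 33 = 17*33 = 2
  bit 4 = 0: r = r^2 mod 43 = 2^2 = 4
  bit 5 = 0: r = r^2 mod 43 = 4^2 = 16
  -> A = 16
B = 33^27 mod 43  (bits of 27 = 11011)
  bit 0 = 1: r = r^2 * 33 mod 43 = 1^2 * 33 = 1*33 = 33
  bit 1 = 1: r = r^2 * 33 mod 43 = 33^2 * 33 = 14*33 = 32
  bit 2 = 0: r = r^2 mod 43 = 32^2 = 35
  bit 3 = 1: r = r^2 * 33 mod 43 = 35^2 * 33 = 21*33 = 5
  bit 4 = 1: r = r^2 * 33 mod 43 = 5^2 * 33 = 25*33 = 8
  -> B = 8
s = B^a = 8^36 mod 43  (bits of 36 = 100100)
  bit 0 = 1: r = r^2 * 8 mod 43 = 1^2 * 8 = 1*8 = 8
  bit 1 = 0: r = r^2 mod 43 = 8^2 = 21
  bit 2 = 0: r = r^2 mod 43 = 21^2 = 11
  bit 3 = 1: r = r^2 * 8 mod 43 = 11^2 * 8 = 35*8 = 22
  bit 4 = 0: r = r^2 mod 43 = 22^2 = 11
  bit 5 = 0: r = r^2 mod 43 = 11^2 = 35
  -> s = B^a = 35

Answer: 35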